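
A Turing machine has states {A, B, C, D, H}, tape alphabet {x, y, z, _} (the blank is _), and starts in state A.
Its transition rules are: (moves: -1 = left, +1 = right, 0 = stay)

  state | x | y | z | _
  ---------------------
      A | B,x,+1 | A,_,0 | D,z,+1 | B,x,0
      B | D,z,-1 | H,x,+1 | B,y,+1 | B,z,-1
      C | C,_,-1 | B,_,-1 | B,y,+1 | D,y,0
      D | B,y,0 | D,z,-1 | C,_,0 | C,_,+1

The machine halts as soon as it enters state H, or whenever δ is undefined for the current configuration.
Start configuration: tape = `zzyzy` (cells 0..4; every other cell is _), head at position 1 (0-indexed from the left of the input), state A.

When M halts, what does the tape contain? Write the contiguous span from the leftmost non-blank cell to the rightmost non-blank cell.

A | _z[z]yzy_   read z → write z, move +1, go to D
D | _zz[y]zy_   read y → write z, move -1, go to D
D | _z[z]zzy_   read z → write _, move 0, go to C
C | _z[_]zzy_   read _ → write y, move 0, go to D
D | _z[y]zzy_   read y → write z, move -1, go to D
D | _[z]zzzy_   read z → write _, move 0, go to C
C | _[_]zzzy_   read _ → write y, move 0, go to D
D | _[y]zzzy_   read y → write z, move -1, go to D
D | [_]zzzzy_   read _ → write _, move +1, go to C
C | _[z]zzzy_   read z → write y, move +1, go to B
B | _y[z]zzy_   read z → write y, move +1, go to B
B | _yy[z]zy_   read z → write y, move +1, go to B
B | _yyy[z]y_   read z → write y, move +1, go to B
B | _yyyy[y]_   read y → write x, move +1, go to H
H | _yyyyx[_]
The non-blank tape span at halt is yyyyx.

yyyyx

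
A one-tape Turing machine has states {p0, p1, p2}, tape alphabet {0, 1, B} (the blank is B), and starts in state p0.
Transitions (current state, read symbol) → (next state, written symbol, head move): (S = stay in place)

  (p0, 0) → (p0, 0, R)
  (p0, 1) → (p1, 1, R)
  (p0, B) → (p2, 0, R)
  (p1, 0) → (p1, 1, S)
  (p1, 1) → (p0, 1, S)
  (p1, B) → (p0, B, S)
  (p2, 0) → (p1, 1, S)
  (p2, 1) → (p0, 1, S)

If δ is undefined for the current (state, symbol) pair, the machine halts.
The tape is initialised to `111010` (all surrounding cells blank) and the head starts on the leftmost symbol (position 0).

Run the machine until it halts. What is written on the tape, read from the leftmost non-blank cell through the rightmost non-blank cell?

1111110

state=p0 head=0 tape=[1]11010BB   (p0,1)→(p1,1,R)
state=p1 head=1 tape=1[1]1010BB   (p1,1)→(p0,1,S)
state=p0 head=1 tape=1[1]1010BB   (p0,1)→(p1,1,R)
state=p1 head=2 tape=11[1]010BB   (p1,1)→(p0,1,S)
state=p0 head=2 tape=11[1]010BB   (p0,1)→(p1,1,R)
state=p1 head=3 tape=111[0]10BB   (p1,0)→(p1,1,S)
state=p1 head=3 tape=111[1]10BB   (p1,1)→(p0,1,S)
state=p0 head=3 tape=111[1]10BB   (p0,1)→(p1,1,R)
state=p1 head=4 tape=1111[1]0BB   (p1,1)→(p0,1,S)
state=p0 head=4 tape=1111[1]0BB   (p0,1)→(p1,1,R)
state=p1 head=5 tape=11111[0]BB   (p1,0)→(p1,1,S)
state=p1 head=5 tape=11111[1]BB   (p1,1)→(p0,1,S)
state=p0 head=5 tape=11111[1]BB   (p0,1)→(p1,1,R)
state=p1 head=6 tape=111111[B]B   (p1,B)→(p0,B,S)
state=p0 head=6 tape=111111[B]B   (p0,B)→(p2,0,R)
state=p2 head=7 tape=1111110[B]
The non-blank tape span at halt is 1111110.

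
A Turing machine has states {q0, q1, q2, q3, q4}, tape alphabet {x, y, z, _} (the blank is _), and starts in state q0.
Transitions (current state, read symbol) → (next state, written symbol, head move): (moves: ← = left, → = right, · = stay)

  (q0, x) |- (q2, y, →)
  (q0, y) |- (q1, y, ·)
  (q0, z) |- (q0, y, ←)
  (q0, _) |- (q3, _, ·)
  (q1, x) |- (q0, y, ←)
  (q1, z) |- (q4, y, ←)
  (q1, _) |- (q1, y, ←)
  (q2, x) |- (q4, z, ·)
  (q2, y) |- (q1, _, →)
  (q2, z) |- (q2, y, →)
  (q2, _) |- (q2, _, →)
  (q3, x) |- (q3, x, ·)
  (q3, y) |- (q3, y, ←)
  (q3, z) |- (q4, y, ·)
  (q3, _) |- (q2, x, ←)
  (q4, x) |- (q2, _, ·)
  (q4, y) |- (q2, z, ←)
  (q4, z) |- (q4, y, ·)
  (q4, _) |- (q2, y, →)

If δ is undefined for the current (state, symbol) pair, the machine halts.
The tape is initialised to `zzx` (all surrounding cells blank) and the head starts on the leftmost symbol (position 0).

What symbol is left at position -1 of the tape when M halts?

state=q0 head=0 tape=__[z]zx   (q0,z)→(q0,y,←)
state=q0 head=-1 tape=_[_]yzx   (q0,_)→(q3,_,·)
state=q3 head=-1 tape=_[_]yzx   (q3,_)→(q2,x,←)
state=q2 head=-2 tape=[_]xyzx   (q2,_)→(q2,_,→)
state=q2 head=-1 tape=_[x]yzx   (q2,x)→(q4,z,·)
state=q4 head=-1 tape=_[z]yzx   (q4,z)→(q4,y,·)
state=q4 head=-1 tape=_[y]yzx   (q4,y)→(q2,z,←)
state=q2 head=-2 tape=[_]zyzx   (q2,_)→(q2,_,→)
state=q2 head=-1 tape=_[z]yzx   (q2,z)→(q2,y,→)
state=q2 head=0 tape=_y[y]zx   (q2,y)→(q1,_,→)
state=q1 head=1 tape=_y_[z]x   (q1,z)→(q4,y,←)
state=q4 head=0 tape=_y[_]yx   (q4,_)→(q2,y,→)
state=q2 head=1 tape=_yy[y]x   (q2,y)→(q1,_,→)
state=q1 head=2 tape=_yy_[x]   (q1,x)→(q0,y,←)
state=q0 head=1 tape=_yy[_]y   (q0,_)→(q3,_,·)
state=q3 head=1 tape=_yy[_]y   (q3,_)→(q2,x,←)
state=q2 head=0 tape=_y[y]xy   (q2,y)→(q1,_,→)
state=q1 head=1 tape=_y_[x]y   (q1,x)→(q0,y,←)
state=q0 head=0 tape=_y[_]yy   (q0,_)→(q3,_,·)
state=q3 head=0 tape=_y[_]yy   (q3,_)→(q2,x,←)
state=q2 head=-1 tape=_[y]xyy   (q2,y)→(q1,_,→)
state=q1 head=0 tape=__[x]yy   (q1,x)→(q0,y,←)
state=q0 head=-1 tape=_[_]yyy   (q0,_)→(q3,_,·)
state=q3 head=-1 tape=_[_]yyy   (q3,_)→(q2,x,←)
state=q2 head=-2 tape=[_]xyyy   (q2,_)→(q2,_,→)
state=q2 head=-1 tape=_[x]yyy   (q2,x)→(q4,z,·)
state=q4 head=-1 tape=_[z]yyy   (q4,z)→(q4,y,·)
state=q4 head=-1 tape=_[y]yyy   (q4,y)→(q2,z,←)
state=q2 head=-2 tape=[_]zyyy   (q2,_)→(q2,_,→)
state=q2 head=-1 tape=_[z]yyy   (q2,z)→(q2,y,→)
state=q2 head=0 tape=_y[y]yy   (q2,y)→(q1,_,→)
state=q1 head=1 tape=_y_[y]y
Cell -1 holds y when M halts.

y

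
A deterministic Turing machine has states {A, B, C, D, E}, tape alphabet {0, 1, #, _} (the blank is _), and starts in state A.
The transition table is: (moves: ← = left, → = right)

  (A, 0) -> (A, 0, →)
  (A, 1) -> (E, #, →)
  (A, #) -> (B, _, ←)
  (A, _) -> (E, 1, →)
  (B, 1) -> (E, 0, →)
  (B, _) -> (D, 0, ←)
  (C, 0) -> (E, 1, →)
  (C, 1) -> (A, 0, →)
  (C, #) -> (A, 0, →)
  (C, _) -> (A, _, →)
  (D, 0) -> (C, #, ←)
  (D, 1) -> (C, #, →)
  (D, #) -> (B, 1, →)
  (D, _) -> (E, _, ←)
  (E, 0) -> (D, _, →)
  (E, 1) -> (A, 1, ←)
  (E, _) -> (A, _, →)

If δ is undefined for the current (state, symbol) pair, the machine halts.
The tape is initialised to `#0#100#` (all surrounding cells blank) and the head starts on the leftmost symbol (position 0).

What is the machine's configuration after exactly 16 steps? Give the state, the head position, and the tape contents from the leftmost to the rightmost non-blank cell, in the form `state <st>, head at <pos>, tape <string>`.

state B, head at 4, tape 1_1_10__#

state=A head=0 tape=___[#]0#100#   (A,#)→(B,_,←)
state=B head=-1 tape=__[_]_0#100#   (B,_)→(D,0,←)
state=D head=-2 tape=_[_]0_0#100#   (D,_)→(E,_,←)
state=E head=-3 tape=[_]_0_0#100#   (E,_)→(A,_,→)
state=A head=-2 tape=_[_]0_0#100#   (A,_)→(E,1,→)
state=E head=-1 tape=_1[0]_0#100#   (E,0)→(D,_,→)
state=D head=0 tape=_1_[_]0#100#   (D,_)→(E,_,←)
state=E head=-1 tape=_1[_]_0#100#   (E,_)→(A,_,→)
state=A head=0 tape=_1_[_]0#100#   (A,_)→(E,1,→)
state=E head=1 tape=_1_1[0]#100#   (E,0)→(D,_,→)
state=D head=2 tape=_1_1_[#]100#   (D,#)→(B,1,→)
state=B head=3 tape=_1_1_1[1]00#   (B,1)→(E,0,→)
state=E head=4 tape=_1_1_10[0]0#   (E,0)→(D,_,→)
state=D head=5 tape=_1_1_10_[0]#   (D,0)→(C,#,←)
state=C head=4 tape=_1_1_10[_]##   (C,_)→(A,_,→)
state=A head=5 tape=_1_1_10_[#]#   (A,#)→(B,_,←)
state=B head=4 tape=_1_1_10[_]_#
After 16 steps: state B, head at 4, tape 1_1_10__#.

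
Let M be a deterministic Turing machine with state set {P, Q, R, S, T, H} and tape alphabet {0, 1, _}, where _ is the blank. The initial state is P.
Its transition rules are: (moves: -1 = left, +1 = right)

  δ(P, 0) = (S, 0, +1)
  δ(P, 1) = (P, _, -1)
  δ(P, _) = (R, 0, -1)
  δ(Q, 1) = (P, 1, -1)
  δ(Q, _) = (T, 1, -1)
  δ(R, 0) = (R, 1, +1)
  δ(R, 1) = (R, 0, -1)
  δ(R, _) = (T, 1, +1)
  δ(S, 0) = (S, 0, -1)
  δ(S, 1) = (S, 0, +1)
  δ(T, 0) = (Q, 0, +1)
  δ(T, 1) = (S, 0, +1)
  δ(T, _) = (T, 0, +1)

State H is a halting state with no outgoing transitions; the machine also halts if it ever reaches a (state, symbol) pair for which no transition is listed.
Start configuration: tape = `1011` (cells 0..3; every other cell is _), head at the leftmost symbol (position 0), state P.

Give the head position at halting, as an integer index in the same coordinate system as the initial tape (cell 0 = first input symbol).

-3

state=P head=0 tape=___[1]011   (P,1)→(P,_,-1)
state=P head=-1 tape=__[_]_011   (P,_)→(R,0,-1)
state=R head=-2 tape=_[_]0_011   (R,_)→(T,1,+1)
state=T head=-1 tape=_1[0]_011   (T,0)→(Q,0,+1)
state=Q head=0 tape=_10[_]011   (Q,_)→(T,1,-1)
state=T head=-1 tape=_1[0]1011   (T,0)→(Q,0,+1)
state=Q head=0 tape=_10[1]011   (Q,1)→(P,1,-1)
state=P head=-1 tape=_1[0]1011   (P,0)→(S,0,+1)
state=S head=0 tape=_10[1]011   (S,1)→(S,0,+1)
state=S head=1 tape=_100[0]11   (S,0)→(S,0,-1)
state=S head=0 tape=_10[0]011   (S,0)→(S,0,-1)
state=S head=-1 tape=_1[0]0011   (S,0)→(S,0,-1)
state=S head=-2 tape=_[1]00011   (S,1)→(S,0,+1)
state=S head=-1 tape=_0[0]0011   (S,0)→(S,0,-1)
state=S head=-2 tape=_[0]00011   (S,0)→(S,0,-1)
state=S head=-3 tape=[_]000011
At halt the head is at cell -3.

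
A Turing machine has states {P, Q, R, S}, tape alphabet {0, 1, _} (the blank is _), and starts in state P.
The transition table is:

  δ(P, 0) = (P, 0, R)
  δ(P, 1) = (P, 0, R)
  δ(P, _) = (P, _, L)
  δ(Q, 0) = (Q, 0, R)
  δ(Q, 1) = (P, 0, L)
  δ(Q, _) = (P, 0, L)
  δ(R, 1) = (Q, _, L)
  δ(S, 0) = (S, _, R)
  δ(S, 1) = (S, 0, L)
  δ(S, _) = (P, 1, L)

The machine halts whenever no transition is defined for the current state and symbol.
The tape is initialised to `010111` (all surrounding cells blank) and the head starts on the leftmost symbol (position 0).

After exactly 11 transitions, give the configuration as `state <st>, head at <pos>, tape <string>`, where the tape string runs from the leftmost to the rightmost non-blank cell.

state P, head at 5, tape 000000

P | [0]10111_   read 0 → write 0, move R, go to P
P | 0[1]0111_   read 1 → write 0, move R, go to P
P | 00[0]111_   read 0 → write 0, move R, go to P
P | 000[1]11_   read 1 → write 0, move R, go to P
P | 0000[1]1_   read 1 → write 0, move R, go to P
P | 00000[1]_   read 1 → write 0, move R, go to P
P | 000000[_]   read _ → write _, move L, go to P
P | 00000[0]_   read 0 → write 0, move R, go to P
P | 000000[_]   read _ → write _, move L, go to P
P | 00000[0]_   read 0 → write 0, move R, go to P
P | 000000[_]   read _ → write _, move L, go to P
P | 00000[0]_
After 11 steps: state P, head at 5, tape 000000.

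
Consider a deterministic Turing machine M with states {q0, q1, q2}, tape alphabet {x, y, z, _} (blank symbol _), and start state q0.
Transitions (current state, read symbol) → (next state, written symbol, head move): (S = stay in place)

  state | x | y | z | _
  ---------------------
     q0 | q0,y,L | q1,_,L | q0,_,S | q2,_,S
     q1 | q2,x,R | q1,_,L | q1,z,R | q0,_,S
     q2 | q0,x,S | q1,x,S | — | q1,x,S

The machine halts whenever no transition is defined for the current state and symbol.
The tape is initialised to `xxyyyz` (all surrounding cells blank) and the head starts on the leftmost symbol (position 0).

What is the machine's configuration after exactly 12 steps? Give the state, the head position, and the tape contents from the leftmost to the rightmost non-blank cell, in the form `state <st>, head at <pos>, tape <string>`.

state=q0 head=0 tape=__[x]xyyyz   (q0,x)→(q0,y,L)
state=q0 head=-1 tape=_[_]yxyyyz   (q0,_)→(q2,_,S)
state=q2 head=-1 tape=_[_]yxyyyz   (q2,_)→(q1,x,S)
state=q1 head=-1 tape=_[x]yxyyyz   (q1,x)→(q2,x,R)
state=q2 head=0 tape=_x[y]xyyyz   (q2,y)→(q1,x,S)
state=q1 head=0 tape=_x[x]xyyyz   (q1,x)→(q2,x,R)
state=q2 head=1 tape=_xx[x]yyyz   (q2,x)→(q0,x,S)
state=q0 head=1 tape=_xx[x]yyyz   (q0,x)→(q0,y,L)
state=q0 head=0 tape=_x[x]yyyyz   (q0,x)→(q0,y,L)
state=q0 head=-1 tape=_[x]yyyyyz   (q0,x)→(q0,y,L)
state=q0 head=-2 tape=[_]yyyyyyz   (q0,_)→(q2,_,S)
state=q2 head=-2 tape=[_]yyyyyyz   (q2,_)→(q1,x,S)
state=q1 head=-2 tape=[x]yyyyyyz
After 12 steps: state q1, head at -2, tape xyyyyyyz.

state q1, head at -2, tape xyyyyyyz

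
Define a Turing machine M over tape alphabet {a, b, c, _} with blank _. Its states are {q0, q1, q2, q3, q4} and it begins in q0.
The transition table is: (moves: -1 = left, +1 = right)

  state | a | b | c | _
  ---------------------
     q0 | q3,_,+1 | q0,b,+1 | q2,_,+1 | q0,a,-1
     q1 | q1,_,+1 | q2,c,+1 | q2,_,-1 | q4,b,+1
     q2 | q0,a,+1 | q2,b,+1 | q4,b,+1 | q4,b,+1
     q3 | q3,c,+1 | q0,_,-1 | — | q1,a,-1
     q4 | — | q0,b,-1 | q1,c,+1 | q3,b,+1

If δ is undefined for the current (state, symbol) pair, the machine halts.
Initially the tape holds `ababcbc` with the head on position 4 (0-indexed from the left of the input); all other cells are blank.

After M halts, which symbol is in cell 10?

b

state=q0 head=4 tape=abab[c]bc_____   (q0,c)→(q2,_,+1)
state=q2 head=5 tape=abab_[b]c_____   (q2,b)→(q2,b,+1)
state=q2 head=6 tape=abab_b[c]_____   (q2,c)→(q4,b,+1)
state=q4 head=7 tape=abab_bb[_]____   (q4,_)→(q3,b,+1)
state=q3 head=8 tape=abab_bbb[_]___   (q3,_)→(q1,a,-1)
state=q1 head=7 tape=abab_bb[b]a___   (q1,b)→(q2,c,+1)
state=q2 head=8 tape=abab_bbc[a]___   (q2,a)→(q0,a,+1)
state=q0 head=9 tape=abab_bbca[_]__   (q0,_)→(q0,a,-1)
state=q0 head=8 tape=abab_bbc[a]a__   (q0,a)→(q3,_,+1)
state=q3 head=9 tape=abab_bbc_[a]__   (q3,a)→(q3,c,+1)
state=q3 head=10 tape=abab_bbc_c[_]_   (q3,_)→(q1,a,-1)
state=q1 head=9 tape=abab_bbc_[c]a_   (q1,c)→(q2,_,-1)
state=q2 head=8 tape=abab_bbc[_]_a_   (q2,_)→(q4,b,+1)
state=q4 head=9 tape=abab_bbcb[_]a_   (q4,_)→(q3,b,+1)
state=q3 head=10 tape=abab_bbcbb[a]_   (q3,a)→(q3,c,+1)
state=q3 head=11 tape=abab_bbcbbc[_]   (q3,_)→(q1,a,-1)
state=q1 head=10 tape=abab_bbcbb[c]a   (q1,c)→(q2,_,-1)
state=q2 head=9 tape=abab_bbcb[b]_a   (q2,b)→(q2,b,+1)
state=q2 head=10 tape=abab_bbcbb[_]a   (q2,_)→(q4,b,+1)
state=q4 head=11 tape=abab_bbcbbb[a]
Cell 10 holds b when M halts.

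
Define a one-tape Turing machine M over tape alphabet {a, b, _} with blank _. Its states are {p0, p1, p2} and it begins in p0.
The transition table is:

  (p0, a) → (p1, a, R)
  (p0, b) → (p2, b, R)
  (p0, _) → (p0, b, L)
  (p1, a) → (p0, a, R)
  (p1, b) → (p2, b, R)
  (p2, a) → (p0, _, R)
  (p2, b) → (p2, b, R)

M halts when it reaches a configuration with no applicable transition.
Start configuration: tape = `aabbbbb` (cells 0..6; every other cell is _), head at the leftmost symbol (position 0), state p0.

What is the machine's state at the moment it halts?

p2

state=p0 head=0 tape=[a]abbbbb_   (p0,a)→(p1,a,R)
state=p1 head=1 tape=a[a]bbbbb_   (p1,a)→(p0,a,R)
state=p0 head=2 tape=aa[b]bbbb_   (p0,b)→(p2,b,R)
state=p2 head=3 tape=aab[b]bbb_   (p2,b)→(p2,b,R)
state=p2 head=4 tape=aabb[b]bb_   (p2,b)→(p2,b,R)
state=p2 head=5 tape=aabbb[b]b_   (p2,b)→(p2,b,R)
state=p2 head=6 tape=aabbbb[b]_   (p2,b)→(p2,b,R)
state=p2 head=7 tape=aabbbbb[_]
No transition is defined for (p2, _); M halts in state p2.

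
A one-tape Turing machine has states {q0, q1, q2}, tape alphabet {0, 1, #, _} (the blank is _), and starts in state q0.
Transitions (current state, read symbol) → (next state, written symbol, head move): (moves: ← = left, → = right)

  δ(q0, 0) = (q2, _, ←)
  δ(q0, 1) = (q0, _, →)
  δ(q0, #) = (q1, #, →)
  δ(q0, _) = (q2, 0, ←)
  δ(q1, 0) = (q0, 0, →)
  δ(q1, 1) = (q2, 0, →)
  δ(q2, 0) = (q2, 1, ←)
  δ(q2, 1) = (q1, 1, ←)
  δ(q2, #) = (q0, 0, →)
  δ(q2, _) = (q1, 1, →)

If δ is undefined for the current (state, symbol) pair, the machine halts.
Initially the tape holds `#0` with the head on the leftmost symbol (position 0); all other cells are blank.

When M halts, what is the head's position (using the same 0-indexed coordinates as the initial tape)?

2

state=q0 head=0 tape=[#]0_   (q0,#)→(q1,#,→)
state=q1 head=1 tape=#[0]_   (q1,0)→(q0,0,→)
state=q0 head=2 tape=#0[_]   (q0,_)→(q2,0,←)
state=q2 head=1 tape=#[0]0   (q2,0)→(q2,1,←)
state=q2 head=0 tape=[#]10   (q2,#)→(q0,0,→)
state=q0 head=1 tape=0[1]0   (q0,1)→(q0,_,→)
state=q0 head=2 tape=0_[0]   (q0,0)→(q2,_,←)
state=q2 head=1 tape=0[_]_   (q2,_)→(q1,1,→)
state=q1 head=2 tape=01[_]
At halt the head is at cell 2.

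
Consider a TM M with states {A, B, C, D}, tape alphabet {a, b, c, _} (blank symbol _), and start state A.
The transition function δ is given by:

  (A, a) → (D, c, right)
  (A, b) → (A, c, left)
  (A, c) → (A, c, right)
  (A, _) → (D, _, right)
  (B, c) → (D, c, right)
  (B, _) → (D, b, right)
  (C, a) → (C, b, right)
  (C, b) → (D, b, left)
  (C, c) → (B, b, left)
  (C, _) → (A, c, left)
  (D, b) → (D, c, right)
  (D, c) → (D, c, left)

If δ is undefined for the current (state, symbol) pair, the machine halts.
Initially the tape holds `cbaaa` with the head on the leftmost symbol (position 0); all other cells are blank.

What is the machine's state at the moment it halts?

state=A head=0 tape=[c]baaa   (A,c)→(A,c,right)
state=A head=1 tape=c[b]aaa   (A,b)→(A,c,left)
state=A head=0 tape=[c]caaa   (A,c)→(A,c,right)
state=A head=1 tape=c[c]aaa   (A,c)→(A,c,right)
state=A head=2 tape=cc[a]aa   (A,a)→(D,c,right)
state=D head=3 tape=ccc[a]a
No transition is defined for (D, a); M halts in state D.

D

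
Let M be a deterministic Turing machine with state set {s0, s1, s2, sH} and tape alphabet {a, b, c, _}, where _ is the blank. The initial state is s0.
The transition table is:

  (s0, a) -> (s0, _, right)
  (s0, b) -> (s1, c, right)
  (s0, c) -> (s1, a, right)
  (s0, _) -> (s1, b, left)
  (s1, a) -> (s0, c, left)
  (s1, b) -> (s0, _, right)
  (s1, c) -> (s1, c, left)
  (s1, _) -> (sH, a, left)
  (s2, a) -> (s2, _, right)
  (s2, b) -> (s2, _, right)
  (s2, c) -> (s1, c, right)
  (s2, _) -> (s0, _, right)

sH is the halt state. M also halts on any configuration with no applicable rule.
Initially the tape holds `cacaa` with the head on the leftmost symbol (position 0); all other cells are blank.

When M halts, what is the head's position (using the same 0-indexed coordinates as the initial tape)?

s0 | __[c]acaa   read c → write a, move right, go to s1
s1 | __a[a]caa   read a → write c, move left, go to s0
s0 | __[a]ccaa   read a → write _, move right, go to s0
s0 | ___[c]caa   read c → write a, move right, go to s1
s1 | ___a[c]aa   read c → write c, move left, go to s1
s1 | ___[a]caa   read a → write c, move left, go to s0
s0 | __[_]ccaa   read _ → write b, move left, go to s1
s1 | _[_]bccaa   read _ → write a, move left, go to sH
sH | [_]abccaa
At halt the head is at cell -2.

-2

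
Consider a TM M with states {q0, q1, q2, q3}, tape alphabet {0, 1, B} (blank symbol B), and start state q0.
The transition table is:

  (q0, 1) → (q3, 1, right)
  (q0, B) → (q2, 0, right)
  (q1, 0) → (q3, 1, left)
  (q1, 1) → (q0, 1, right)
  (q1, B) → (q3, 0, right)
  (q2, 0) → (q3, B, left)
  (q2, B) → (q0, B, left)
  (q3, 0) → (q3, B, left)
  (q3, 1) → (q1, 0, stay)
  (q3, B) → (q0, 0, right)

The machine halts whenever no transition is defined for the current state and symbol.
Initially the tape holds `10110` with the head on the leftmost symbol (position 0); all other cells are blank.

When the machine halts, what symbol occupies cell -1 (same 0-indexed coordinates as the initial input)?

q0 | BB[1]0110   read 1 → write 1, move right, go to q3
q3 | BB1[0]110   read 0 → write B, move left, go to q3
q3 | BB[1]B110   read 1 → write 0, move stay, go to q1
q1 | BB[0]B110   read 0 → write 1, move left, go to q3
q3 | B[B]1B110   read B → write 0, move right, go to q0
q0 | B0[1]B110   read 1 → write 1, move right, go to q3
q3 | B01[B]110   read B → write 0, move right, go to q0
q0 | B010[1]10   read 1 → write 1, move right, go to q3
q3 | B0101[1]0   read 1 → write 0, move stay, go to q1
q1 | B0101[0]0   read 0 → write 1, move left, go to q3
q3 | B010[1]10   read 1 → write 0, move stay, go to q1
q1 | B010[0]10   read 0 → write 1, move left, go to q3
q3 | B01[0]110   read 0 → write B, move left, go to q3
q3 | B0[1]B110   read 1 → write 0, move stay, go to q1
q1 | B0[0]B110   read 0 → write 1, move left, go to q3
q3 | B[0]1B110   read 0 → write B, move left, go to q3
q3 | [B]B1B110   read B → write 0, move right, go to q0
q0 | 0[B]1B110   read B → write 0, move right, go to q2
q2 | 00[1]B110
Cell -1 holds 0 when M halts.

0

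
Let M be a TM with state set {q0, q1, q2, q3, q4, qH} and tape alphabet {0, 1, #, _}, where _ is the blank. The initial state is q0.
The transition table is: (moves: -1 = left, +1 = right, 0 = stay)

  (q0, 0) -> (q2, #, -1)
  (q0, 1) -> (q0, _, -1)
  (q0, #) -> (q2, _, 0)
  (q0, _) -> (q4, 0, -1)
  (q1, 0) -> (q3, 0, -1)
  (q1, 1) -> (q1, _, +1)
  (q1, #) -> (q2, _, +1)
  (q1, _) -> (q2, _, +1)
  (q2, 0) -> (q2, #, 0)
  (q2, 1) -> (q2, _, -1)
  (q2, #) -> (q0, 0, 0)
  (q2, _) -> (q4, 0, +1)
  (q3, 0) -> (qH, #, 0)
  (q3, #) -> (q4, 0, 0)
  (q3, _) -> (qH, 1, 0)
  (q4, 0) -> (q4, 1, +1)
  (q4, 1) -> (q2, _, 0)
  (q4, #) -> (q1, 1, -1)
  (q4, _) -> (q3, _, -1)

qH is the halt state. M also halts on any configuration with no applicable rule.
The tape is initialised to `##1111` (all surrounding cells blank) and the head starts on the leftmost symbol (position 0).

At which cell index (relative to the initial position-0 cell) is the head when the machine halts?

-1

state=q0 head=0 tape=_[#]#1111   (q0,#)→(q2,_,0)
state=q2 head=0 tape=_[_]#1111   (q2,_)→(q4,0,+1)
state=q4 head=1 tape=_0[#]1111   (q4,#)→(q1,1,-1)
state=q1 head=0 tape=_[0]11111   (q1,0)→(q3,0,-1)
state=q3 head=-1 tape=[_]011111   (q3,_)→(qH,1,0)
state=qH head=-1 tape=[1]011111
At halt the head is at cell -1.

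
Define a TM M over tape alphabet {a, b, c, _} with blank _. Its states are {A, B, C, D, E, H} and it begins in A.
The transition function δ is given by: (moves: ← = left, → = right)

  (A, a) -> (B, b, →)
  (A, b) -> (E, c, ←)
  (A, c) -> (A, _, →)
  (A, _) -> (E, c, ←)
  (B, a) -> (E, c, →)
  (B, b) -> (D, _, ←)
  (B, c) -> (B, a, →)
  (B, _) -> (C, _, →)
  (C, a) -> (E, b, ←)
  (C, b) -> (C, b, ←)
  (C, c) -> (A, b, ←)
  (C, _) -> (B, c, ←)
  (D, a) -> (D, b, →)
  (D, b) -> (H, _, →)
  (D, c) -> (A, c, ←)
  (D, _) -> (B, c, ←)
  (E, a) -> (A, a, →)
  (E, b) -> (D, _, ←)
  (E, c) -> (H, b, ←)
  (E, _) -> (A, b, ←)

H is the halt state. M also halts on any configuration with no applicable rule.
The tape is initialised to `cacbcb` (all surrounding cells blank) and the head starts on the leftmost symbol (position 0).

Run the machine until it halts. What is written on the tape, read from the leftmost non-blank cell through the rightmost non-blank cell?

A | [c]acbcb   read c → write _, move →, go to A
A | _[a]cbcb   read a → write b, move →, go to B
B | _b[c]bcb   read c → write a, move →, go to B
B | _ba[b]cb   read b → write _, move ←, go to D
D | _b[a]_cb   read a → write b, move →, go to D
D | _bb[_]cb   read _ → write c, move ←, go to B
B | _b[b]ccb   read b → write _, move ←, go to D
D | _[b]_ccb   read b → write _, move →, go to H
H | __[_]ccb
The non-blank tape span at halt is ccb.

ccb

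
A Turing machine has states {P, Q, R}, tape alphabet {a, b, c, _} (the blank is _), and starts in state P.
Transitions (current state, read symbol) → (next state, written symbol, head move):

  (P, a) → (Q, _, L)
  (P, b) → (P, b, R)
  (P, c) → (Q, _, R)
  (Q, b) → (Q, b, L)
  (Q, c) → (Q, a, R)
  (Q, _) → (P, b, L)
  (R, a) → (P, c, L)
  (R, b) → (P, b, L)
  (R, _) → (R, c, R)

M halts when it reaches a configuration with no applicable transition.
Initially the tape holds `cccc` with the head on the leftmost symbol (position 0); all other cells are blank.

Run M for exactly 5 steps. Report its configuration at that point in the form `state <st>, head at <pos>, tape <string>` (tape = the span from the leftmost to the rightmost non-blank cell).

state P, head at 3, tape aaab

state=P head=0 tape=[c]ccc_   (P,c)→(Q,_,R)
state=Q head=1 tape=_[c]cc_   (Q,c)→(Q,a,R)
state=Q head=2 tape=_a[c]c_   (Q,c)→(Q,a,R)
state=Q head=3 tape=_aa[c]_   (Q,c)→(Q,a,R)
state=Q head=4 tape=_aaa[_]   (Q,_)→(P,b,L)
state=P head=3 tape=_aa[a]b
After 5 steps: state P, head at 3, tape aaab.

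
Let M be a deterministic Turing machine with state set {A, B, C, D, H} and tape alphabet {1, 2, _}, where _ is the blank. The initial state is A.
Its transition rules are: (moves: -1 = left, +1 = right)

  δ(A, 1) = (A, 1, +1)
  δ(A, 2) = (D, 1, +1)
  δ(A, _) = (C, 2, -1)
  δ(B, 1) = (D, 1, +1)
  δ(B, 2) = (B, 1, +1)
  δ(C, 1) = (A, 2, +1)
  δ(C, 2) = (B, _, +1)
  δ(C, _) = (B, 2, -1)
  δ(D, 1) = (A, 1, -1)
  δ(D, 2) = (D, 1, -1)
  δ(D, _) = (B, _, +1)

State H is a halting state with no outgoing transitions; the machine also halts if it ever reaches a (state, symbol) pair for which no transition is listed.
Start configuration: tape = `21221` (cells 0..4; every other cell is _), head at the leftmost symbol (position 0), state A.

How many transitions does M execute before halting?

15

A | [2]1221___   read 2 → write 1, move +1, go to D
D | 1[1]221___   read 1 → write 1, move -1, go to A
A | [1]1221___   read 1 → write 1, move +1, go to A
A | 1[1]221___   read 1 → write 1, move +1, go to A
A | 11[2]21___   read 2 → write 1, move +1, go to D
D | 111[2]1___   read 2 → write 1, move -1, go to D
D | 11[1]11___   read 1 → write 1, move -1, go to A
A | 1[1]111___   read 1 → write 1, move +1, go to A
A | 11[1]11___   read 1 → write 1, move +1, go to A
A | 111[1]1___   read 1 → write 1, move +1, go to A
A | 1111[1]___   read 1 → write 1, move +1, go to A
A | 11111[_]__   read _ → write 2, move -1, go to C
C | 1111[1]2__   read 1 → write 2, move +1, go to A
A | 11112[2]__   read 2 → write 1, move +1, go to D
D | 111121[_]_   read _ → write _, move +1, go to B
B | 111121_[_]
M halts after 15 transitions.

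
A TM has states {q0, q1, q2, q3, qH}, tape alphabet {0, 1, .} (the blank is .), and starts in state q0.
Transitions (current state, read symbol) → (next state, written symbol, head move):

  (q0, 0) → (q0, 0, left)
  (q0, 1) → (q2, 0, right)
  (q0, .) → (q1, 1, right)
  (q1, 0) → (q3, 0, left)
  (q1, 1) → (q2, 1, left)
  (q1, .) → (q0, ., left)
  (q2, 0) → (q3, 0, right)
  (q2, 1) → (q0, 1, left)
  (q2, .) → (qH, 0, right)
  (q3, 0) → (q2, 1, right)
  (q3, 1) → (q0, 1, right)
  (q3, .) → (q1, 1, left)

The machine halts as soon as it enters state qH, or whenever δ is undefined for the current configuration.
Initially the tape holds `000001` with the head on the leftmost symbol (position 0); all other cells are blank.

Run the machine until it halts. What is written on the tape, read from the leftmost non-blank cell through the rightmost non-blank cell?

001010100

q0 | .[0]00001...   read 0 → write 0, move left, go to q0
q0 | [.]000001...   read . → write 1, move right, go to q1
q1 | 1[0]00001...   read 0 → write 0, move left, go to q3
q3 | [1]000001...   read 1 → write 1, move right, go to q0
q0 | 1[0]00001...   read 0 → write 0, move left, go to q0
q0 | [1]000001...   read 1 → write 0, move right, go to q2
q2 | 0[0]00001...   read 0 → write 0, move right, go to q3
q3 | 00[0]0001...   read 0 → write 1, move right, go to q2
q2 | 001[0]001...   read 0 → write 0, move right, go to q3
q3 | 0010[0]01...   read 0 → write 1, move right, go to q2
q2 | 00101[0]1...   read 0 → write 0, move right, go to q3
q3 | 001010[1]...   read 1 → write 1, move right, go to q0
q0 | 0010101[.]..   read . → write 1, move right, go to q1
q1 | 00101011[.].   read . → write ., move left, go to q0
q0 | 0010101[1]..   read 1 → write 0, move right, go to q2
q2 | 00101010[.].   read . → write 0, move right, go to qH
qH | 001010100[.]
The non-blank tape span at halt is 001010100.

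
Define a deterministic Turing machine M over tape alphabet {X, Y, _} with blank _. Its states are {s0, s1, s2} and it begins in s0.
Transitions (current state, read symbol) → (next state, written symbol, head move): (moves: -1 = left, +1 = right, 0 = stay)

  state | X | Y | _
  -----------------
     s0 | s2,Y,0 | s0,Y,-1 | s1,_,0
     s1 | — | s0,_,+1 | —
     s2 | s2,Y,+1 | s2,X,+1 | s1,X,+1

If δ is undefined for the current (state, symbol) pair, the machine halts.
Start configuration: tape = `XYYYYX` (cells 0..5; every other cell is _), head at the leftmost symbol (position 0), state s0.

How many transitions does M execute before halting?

8

state=s0 head=0 tape=[X]YYYYX__   (s0,X)→(s2,Y,0)
state=s2 head=0 tape=[Y]YYYYX__   (s2,Y)→(s2,X,+1)
state=s2 head=1 tape=X[Y]YYYX__   (s2,Y)→(s2,X,+1)
state=s2 head=2 tape=XX[Y]YYX__   (s2,Y)→(s2,X,+1)
state=s2 head=3 tape=XXX[Y]YX__   (s2,Y)→(s2,X,+1)
state=s2 head=4 tape=XXXX[Y]X__   (s2,Y)→(s2,X,+1)
state=s2 head=5 tape=XXXXX[X]__   (s2,X)→(s2,Y,+1)
state=s2 head=6 tape=XXXXXY[_]_   (s2,_)→(s1,X,+1)
state=s1 head=7 tape=XXXXXYX[_]
M halts after 8 transitions.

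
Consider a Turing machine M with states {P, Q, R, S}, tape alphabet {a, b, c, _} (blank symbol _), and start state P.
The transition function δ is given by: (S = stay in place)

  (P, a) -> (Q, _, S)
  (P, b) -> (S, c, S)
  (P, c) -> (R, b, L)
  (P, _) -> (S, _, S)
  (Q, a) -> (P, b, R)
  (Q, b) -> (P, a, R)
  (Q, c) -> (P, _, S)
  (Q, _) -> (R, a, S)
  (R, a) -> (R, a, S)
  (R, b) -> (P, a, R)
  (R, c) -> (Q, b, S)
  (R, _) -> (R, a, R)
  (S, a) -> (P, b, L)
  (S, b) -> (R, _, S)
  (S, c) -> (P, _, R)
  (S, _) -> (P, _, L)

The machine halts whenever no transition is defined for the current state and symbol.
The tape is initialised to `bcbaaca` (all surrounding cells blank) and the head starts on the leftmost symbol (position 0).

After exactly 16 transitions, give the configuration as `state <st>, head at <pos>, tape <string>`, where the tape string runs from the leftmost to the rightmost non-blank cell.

state=P head=0 tape=[b]cbaaca   (P,b)→(S,c,S)
state=S head=0 tape=[c]cbaaca   (S,c)→(P,_,R)
state=P head=1 tape=_[c]baaca   (P,c)→(R,b,L)
state=R head=0 tape=[_]bbaaca   (R,_)→(R,a,R)
state=R head=1 tape=a[b]baaca   (R,b)→(P,a,R)
state=P head=2 tape=aa[b]aaca   (P,b)→(S,c,S)
state=S head=2 tape=aa[c]aaca   (S,c)→(P,_,R)
state=P head=3 tape=aa_[a]aca   (P,a)→(Q,_,S)
state=Q head=3 tape=aa_[_]aca   (Q,_)→(R,a,S)
state=R head=3 tape=aa_[a]aca   (R,a)→(R,a,S)
state=R head=3 tape=aa_[a]aca   (R,a)→(R,a,S)
state=R head=3 tape=aa_[a]aca   (R,a)→(R,a,S)
state=R head=3 tape=aa_[a]aca   (R,a)→(R,a,S)
state=R head=3 tape=aa_[a]aca   (R,a)→(R,a,S)
state=R head=3 tape=aa_[a]aca   (R,a)→(R,a,S)
state=R head=3 tape=aa_[a]aca   (R,a)→(R,a,S)
state=R head=3 tape=aa_[a]aca
After 16 steps: state R, head at 3, tape aa_aaca.

state R, head at 3, tape aa_aaca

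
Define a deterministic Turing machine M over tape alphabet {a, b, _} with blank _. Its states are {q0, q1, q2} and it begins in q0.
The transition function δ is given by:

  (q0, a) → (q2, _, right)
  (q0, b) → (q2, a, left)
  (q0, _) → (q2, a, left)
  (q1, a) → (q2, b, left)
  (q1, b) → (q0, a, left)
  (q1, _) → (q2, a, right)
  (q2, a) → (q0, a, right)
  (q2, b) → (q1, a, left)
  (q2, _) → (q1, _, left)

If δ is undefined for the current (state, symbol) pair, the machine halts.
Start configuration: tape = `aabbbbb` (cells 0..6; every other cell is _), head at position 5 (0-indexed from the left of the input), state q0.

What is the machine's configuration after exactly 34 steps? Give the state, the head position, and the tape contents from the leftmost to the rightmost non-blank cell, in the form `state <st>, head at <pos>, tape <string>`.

state=q0 head=5 tape=aabbb[b]b_   (q0,b)→(q2,a,left)
state=q2 head=4 tape=aabb[b]ab_   (q2,b)→(q1,a,left)
state=q1 head=3 tape=aab[b]aab_   (q1,b)→(q0,a,left)
state=q0 head=2 tape=aa[b]aaab_   (q0,b)→(q2,a,left)
state=q2 head=1 tape=a[a]aaaab_   (q2,a)→(q0,a,right)
state=q0 head=2 tape=aa[a]aaab_   (q0,a)→(q2,_,right)
state=q2 head=3 tape=aa_[a]aab_   (q2,a)→(q0,a,right)
state=q0 head=4 tape=aa_a[a]ab_   (q0,a)→(q2,_,right)
state=q2 head=5 tape=aa_a_[a]b_   (q2,a)→(q0,a,right)
state=q0 head=6 tape=aa_a_a[b]_   (q0,b)→(q2,a,left)
state=q2 head=5 tape=aa_a_[a]a_   (q2,a)→(q0,a,right)
state=q0 head=6 tape=aa_a_a[a]_   (q0,a)→(q2,_,right)
state=q2 head=7 tape=aa_a_a_[_]   (q2,_)→(q1,_,left)
state=q1 head=6 tape=aa_a_a[_]_   (q1,_)→(q2,a,right)
state=q2 head=7 tape=aa_a_aa[_]   (q2,_)→(q1,_,left)
state=q1 head=6 tape=aa_a_a[a]_   (q1,a)→(q2,b,left)
state=q2 head=5 tape=aa_a_[a]b_   (q2,a)→(q0,a,right)
state=q0 head=6 tape=aa_a_a[b]_   (q0,b)→(q2,a,left)
state=q2 head=5 tape=aa_a_[a]a_   (q2,a)→(q0,a,right)
state=q0 head=6 tape=aa_a_a[a]_   (q0,a)→(q2,_,right)
state=q2 head=7 tape=aa_a_a_[_]   (q2,_)→(q1,_,left)
state=q1 head=6 tape=aa_a_a[_]_   (q1,_)→(q2,a,right)
state=q2 head=7 tape=aa_a_aa[_]   (q2,_)→(q1,_,left)
state=q1 head=6 tape=aa_a_a[a]_   (q1,a)→(q2,b,left)
state=q2 head=5 tape=aa_a_[a]b_   (q2,a)→(q0,a,right)
state=q0 head=6 tape=aa_a_a[b]_   (q0,b)→(q2,a,left)
state=q2 head=5 tape=aa_a_[a]a_   (q2,a)→(q0,a,right)
state=q0 head=6 tape=aa_a_a[a]_   (q0,a)→(q2,_,right)
state=q2 head=7 tape=aa_a_a_[_]   (q2,_)→(q1,_,left)
state=q1 head=6 tape=aa_a_a[_]_   (q1,_)→(q2,a,right)
state=q2 head=7 tape=aa_a_aa[_]   (q2,_)→(q1,_,left)
state=q1 head=6 tape=aa_a_a[a]_   (q1,a)→(q2,b,left)
state=q2 head=5 tape=aa_a_[a]b_   (q2,a)→(q0,a,right)
state=q0 head=6 tape=aa_a_a[b]_   (q0,b)→(q2,a,left)
state=q2 head=5 tape=aa_a_[a]a_
After 34 steps: state q2, head at 5, tape aa_a_aa.

state q2, head at 5, tape aa_a_aa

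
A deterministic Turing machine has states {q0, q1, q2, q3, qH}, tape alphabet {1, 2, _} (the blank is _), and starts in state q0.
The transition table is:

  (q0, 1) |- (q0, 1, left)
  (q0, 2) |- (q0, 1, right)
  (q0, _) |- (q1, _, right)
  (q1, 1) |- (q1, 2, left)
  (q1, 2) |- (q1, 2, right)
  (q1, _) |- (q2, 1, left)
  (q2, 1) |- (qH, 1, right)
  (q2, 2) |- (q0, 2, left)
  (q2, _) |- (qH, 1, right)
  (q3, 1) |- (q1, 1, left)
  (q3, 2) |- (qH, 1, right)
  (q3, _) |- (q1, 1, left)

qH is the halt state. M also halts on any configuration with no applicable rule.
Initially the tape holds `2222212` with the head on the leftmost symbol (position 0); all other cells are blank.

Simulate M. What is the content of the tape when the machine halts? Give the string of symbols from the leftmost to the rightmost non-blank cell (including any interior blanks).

q0 | __[2]222212   read 2 → write 1, move right, go to q0
q0 | __1[2]22212   read 2 → write 1, move right, go to q0
q0 | __11[2]2212   read 2 → write 1, move right, go to q0
q0 | __111[2]212   read 2 → write 1, move right, go to q0
q0 | __1111[2]12   read 2 → write 1, move right, go to q0
q0 | __11111[1]2   read 1 → write 1, move left, go to q0
q0 | __1111[1]12   read 1 → write 1, move left, go to q0
q0 | __111[1]112   read 1 → write 1, move left, go to q0
q0 | __11[1]1112   read 1 → write 1, move left, go to q0
q0 | __1[1]11112   read 1 → write 1, move left, go to q0
q0 | __[1]111112   read 1 → write 1, move left, go to q0
q0 | _[_]1111112   read _ → write _, move right, go to q1
q1 | __[1]111112   read 1 → write 2, move left, go to q1
q1 | _[_]2111112   read _ → write 1, move left, go to q2
q2 | [_]12111112   read _ → write 1, move right, go to qH
qH | 1[1]2111112
The non-blank tape span at halt is 112111112.

112111112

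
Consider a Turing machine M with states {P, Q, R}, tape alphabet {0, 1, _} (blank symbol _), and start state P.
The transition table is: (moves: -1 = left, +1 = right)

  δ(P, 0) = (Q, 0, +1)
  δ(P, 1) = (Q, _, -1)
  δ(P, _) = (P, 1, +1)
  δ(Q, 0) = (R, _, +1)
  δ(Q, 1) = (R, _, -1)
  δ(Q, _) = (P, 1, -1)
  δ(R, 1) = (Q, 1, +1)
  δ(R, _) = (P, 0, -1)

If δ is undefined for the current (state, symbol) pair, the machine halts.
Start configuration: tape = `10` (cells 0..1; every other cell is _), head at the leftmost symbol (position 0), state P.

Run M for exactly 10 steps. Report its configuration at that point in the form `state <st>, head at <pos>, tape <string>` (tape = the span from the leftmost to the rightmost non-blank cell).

state=P head=0 tape=____[1]0   (P,1)→(Q,_,-1)
state=Q head=-1 tape=___[_]_0   (Q,_)→(P,1,-1)
state=P head=-2 tape=__[_]1_0   (P,_)→(P,1,+1)
state=P head=-1 tape=__1[1]_0   (P,1)→(Q,_,-1)
state=Q head=-2 tape=__[1]__0   (Q,1)→(R,_,-1)
state=R head=-3 tape=_[_]___0   (R,_)→(P,0,-1)
state=P head=-4 tape=[_]0___0   (P,_)→(P,1,+1)
state=P head=-3 tape=1[0]___0   (P,0)→(Q,0,+1)
state=Q head=-2 tape=10[_]__0   (Q,_)→(P,1,-1)
state=P head=-3 tape=1[0]1__0   (P,0)→(Q,0,+1)
state=Q head=-2 tape=10[1]__0
After 10 steps: state Q, head at -2, tape 101__0.

state Q, head at -2, tape 101__0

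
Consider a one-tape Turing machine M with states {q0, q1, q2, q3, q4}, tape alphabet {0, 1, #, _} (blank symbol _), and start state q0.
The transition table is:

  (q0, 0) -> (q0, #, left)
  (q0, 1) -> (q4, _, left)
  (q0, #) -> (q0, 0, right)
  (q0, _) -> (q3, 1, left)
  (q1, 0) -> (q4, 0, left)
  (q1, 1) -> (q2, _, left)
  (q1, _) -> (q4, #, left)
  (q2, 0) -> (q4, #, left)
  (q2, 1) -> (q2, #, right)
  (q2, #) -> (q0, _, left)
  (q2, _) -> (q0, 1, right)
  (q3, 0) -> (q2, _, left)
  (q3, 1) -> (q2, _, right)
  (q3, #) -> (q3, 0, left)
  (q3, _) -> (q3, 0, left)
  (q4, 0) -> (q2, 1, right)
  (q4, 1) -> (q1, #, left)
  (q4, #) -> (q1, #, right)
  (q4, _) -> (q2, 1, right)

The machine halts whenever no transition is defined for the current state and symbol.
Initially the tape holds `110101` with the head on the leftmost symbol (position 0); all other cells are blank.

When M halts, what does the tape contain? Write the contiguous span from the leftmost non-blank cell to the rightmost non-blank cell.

####101

q0 | __[1]10101   read 1 → write _, move left, go to q4
q4 | _[_]_10101   read _ → write 1, move right, go to q2
q2 | _1[_]10101   read _ → write 1, move right, go to q0
q0 | _11[1]0101   read 1 → write _, move left, go to q4
q4 | _1[1]_0101   read 1 → write #, move left, go to q1
q1 | _[1]#_0101   read 1 → write _, move left, go to q2
q2 | [_]_#_0101   read _ → write 1, move right, go to q0
q0 | 1[_]#_0101   read _ → write 1, move left, go to q3
q3 | [1]1#_0101   read 1 → write _, move right, go to q2
q2 | _[1]#_0101   read 1 → write #, move right, go to q2
q2 | _#[#]_0101   read # → write _, move left, go to q0
q0 | _[#]__0101   read # → write 0, move right, go to q0
q0 | _0[_]_0101   read _ → write 1, move left, go to q3
q3 | _[0]1_0101   read 0 → write _, move left, go to q2
q2 | [_]_1_0101   read _ → write 1, move right, go to q0
q0 | 1[_]1_0101   read _ → write 1, move left, go to q3
q3 | [1]11_0101   read 1 → write _, move right, go to q2
q2 | _[1]1_0101   read 1 → write #, move right, go to q2
q2 | _#[1]_0101   read 1 → write #, move right, go to q2
q2 | _##[_]0101   read _ → write 1, move right, go to q0
q0 | _##1[0]101   read 0 → write #, move left, go to q0
q0 | _##[1]#101   read 1 → write _, move left, go to q4
q4 | _#[#]_#101   read # → write #, move right, go to q1
q1 | _##[_]#101   read _ → write #, move left, go to q4
q4 | _#[#]##101   read # → write #, move right, go to q1
q1 | _##[#]#101
The non-blank tape span at halt is ####101.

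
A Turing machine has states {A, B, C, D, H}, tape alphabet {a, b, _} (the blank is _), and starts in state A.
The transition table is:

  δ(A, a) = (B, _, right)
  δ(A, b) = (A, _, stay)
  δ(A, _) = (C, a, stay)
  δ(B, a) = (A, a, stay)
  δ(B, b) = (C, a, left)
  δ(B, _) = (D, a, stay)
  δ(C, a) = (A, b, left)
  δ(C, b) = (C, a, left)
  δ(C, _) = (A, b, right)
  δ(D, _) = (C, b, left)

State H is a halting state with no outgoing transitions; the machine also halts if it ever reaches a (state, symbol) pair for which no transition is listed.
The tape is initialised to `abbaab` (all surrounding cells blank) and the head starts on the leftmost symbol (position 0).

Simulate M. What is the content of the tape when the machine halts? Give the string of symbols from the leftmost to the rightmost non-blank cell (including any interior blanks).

state=A head=0 tape=[a]bbaab_   (A,a)→(B,_,right)
state=B head=1 tape=_[b]baab_   (B,b)→(C,a,left)
state=C head=0 tape=[_]abaab_   (C,_)→(A,b,right)
state=A head=1 tape=b[a]baab_   (A,a)→(B,_,right)
state=B head=2 tape=b_[b]aab_   (B,b)→(C,a,left)
state=C head=1 tape=b[_]aaab_   (C,_)→(A,b,right)
state=A head=2 tape=bb[a]aab_   (A,a)→(B,_,right)
state=B head=3 tape=bb_[a]ab_   (B,a)→(A,a,stay)
state=A head=3 tape=bb_[a]ab_   (A,a)→(B,_,right)
state=B head=4 tape=bb__[a]b_   (B,a)→(A,a,stay)
state=A head=4 tape=bb__[a]b_   (A,a)→(B,_,right)
state=B head=5 tape=bb___[b]_   (B,b)→(C,a,left)
state=C head=4 tape=bb__[_]a_   (C,_)→(A,b,right)
state=A head=5 tape=bb__b[a]_   (A,a)→(B,_,right)
state=B head=6 tape=bb__b_[_]   (B,_)→(D,a,stay)
state=D head=6 tape=bb__b_[a]
The non-blank tape span at halt is bb__b_a.

bb__b_a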